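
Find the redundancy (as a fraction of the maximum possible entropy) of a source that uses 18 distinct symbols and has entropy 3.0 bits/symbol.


H_max = log2(K) = log2(18) = 4.1699 bits/symbol. Redundancy = 1 - H/H_max = 1 - 3.0/4.1699 = 1 - 0.7194 = 0.2806

0.2806


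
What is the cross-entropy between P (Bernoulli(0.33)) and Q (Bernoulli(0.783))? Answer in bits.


H(P,Q) = -p*log2(q) - (1-p)*log2(1-q). -0.33*log2(0.783) = 0.116462; -0.67*log2(0.217) = 1.476836. H(P,Q) = 0.116462 + 1.476836 = 1.5933

1.5933 bits


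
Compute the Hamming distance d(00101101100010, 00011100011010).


Count differing positions: . . ^ ^ . . . ^ ^ ^ ^ . . . = 6 differences

6


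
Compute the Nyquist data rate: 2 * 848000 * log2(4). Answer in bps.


Rate = 2 * B * log2(M) = 2 * 848000 * 2.0 = 3392000.0

3392000.0 bps


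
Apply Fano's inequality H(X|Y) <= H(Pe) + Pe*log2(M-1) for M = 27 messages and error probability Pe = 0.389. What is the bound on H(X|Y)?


H(Pe) = -Pe*log2(Pe) - (1-Pe)*log2(1-Pe) = -0.389*log2(0.389) - 0.611*log2(0.611) = 0.529879 + 0.434272 = 0.9642. Pe*log2(M-1) = 0.389*log2(26) = 1.828471. Bound = H(Pe) + Pe*log2(M-1) = 0.529879 + 0.434272 + 1.828471 = 2.7926

2.7926 bits


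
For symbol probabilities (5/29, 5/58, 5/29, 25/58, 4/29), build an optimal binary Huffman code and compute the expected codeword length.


Huffman construction (repeatedly merge the two least-probable nodes; each merge adds 1 bit to every symbol beneath it): 5/58 + 4/29 = 13/58; 5/29 + 5/29 = 10/29; 13/58 + 10/29 = 33/58; 25/58 + 33/58 = 1. Resulting codeword lengths (in the order the probabilities were given): (3, 3, 3, 1, 3). L_avg = sum(p_i * l_i) = 5/29*3 + 5/58*3 + 5/29*3 + 25/58*1 + 4/29*3 = 62/29 = 2.1379

2.1379 bits


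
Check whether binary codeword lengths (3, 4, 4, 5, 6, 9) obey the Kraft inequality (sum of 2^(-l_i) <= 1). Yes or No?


Kraft sum = sum(2^(-l_i)) = 0.2988, need <= 1. Result: satisfied (a binary prefix-free code with these lengths exists)

Yes


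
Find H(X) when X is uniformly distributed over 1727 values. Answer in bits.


H = log2(n) = log2(1727) = 10.7541

10.7541 bits


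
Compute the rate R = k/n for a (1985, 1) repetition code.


Rate = k/n = 1/1985

1/1985


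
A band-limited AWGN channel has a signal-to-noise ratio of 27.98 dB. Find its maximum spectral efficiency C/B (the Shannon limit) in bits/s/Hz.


SNR_linear = 10^(27.98/10) = 628.0584; C/B = log2(1 + SNR_linear) = log2(1 + 628.0584) = 9.2971

9.2971 bits/s/Hz


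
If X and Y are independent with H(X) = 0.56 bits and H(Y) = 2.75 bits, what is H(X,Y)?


For independent variables, H(X,Y) = H(X) + H(Y) = 0.56 + 2.75 = 3.31

3.31 bits


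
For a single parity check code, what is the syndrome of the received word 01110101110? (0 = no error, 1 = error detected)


Syndrome = XOR of all bits = 0 XOR 1 XOR 1 XOR 1 XOR 0 XOR 1 XOR 0 XOR 1 XOR 1 XOR 1 XOR 0 = 1

1


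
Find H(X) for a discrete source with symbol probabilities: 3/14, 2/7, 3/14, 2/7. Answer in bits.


H = -sum(p_i * log2(p_i)). Terms: -(3/14)*log2(3/14) = 0.476227; -(2/7)*log2(2/7) = 0.516387; -(3/14)*log2(3/14) = 0.476227; -(2/7)*log2(2/7) = 0.516387. H = 0.476227 + 0.516387 + 0.476227 + 0.516387 = 1.9852

1.9852 bits


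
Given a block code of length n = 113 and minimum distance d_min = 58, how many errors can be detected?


Detection capability = d_min - 1 = 58 - 1 = 57

57 errors


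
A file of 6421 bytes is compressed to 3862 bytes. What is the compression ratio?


Ratio = original / compressed = 6421 / 3862 = 1.6626

1.6626


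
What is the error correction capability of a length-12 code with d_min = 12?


Correction capability = floor((d-1)/2) = floor((12-1)/2) = 5

5 errors


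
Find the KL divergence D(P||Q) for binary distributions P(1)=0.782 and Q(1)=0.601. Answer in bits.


KL = p*log2(p/q) + (1-p)*log2((1-p)/(1-q)) = 0.782*log2(0.782/0.601) + 0.218*log2(0.218/0.399) = 0.1069

0.1069 bits


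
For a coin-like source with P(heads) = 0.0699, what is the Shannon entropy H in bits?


H = -p*log2(p) - (1-p)*log2(1-p). -0.0699*log2(0.0699) = 0.268316; -0.9301*log2(0.9301) = 0.097235. H = 0.268316 + 0.097235 = 0.3656

0.3656 bits


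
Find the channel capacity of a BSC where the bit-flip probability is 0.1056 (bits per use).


H(p) = -p*log2(p) - (1-p)*log2(1-p) = -0.1056*log2(0.1056) - 0.8944*log2(0.8944) = 0.342494 + 0.144005 = 0.4865. C = 1 - H(p) = 1 - 0.4865 = 0.5135

0.5135 bits


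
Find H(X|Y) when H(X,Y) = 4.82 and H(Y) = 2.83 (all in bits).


H(X|Y) = H(X,Y) - H(Y) = 4.82 - 2.83 = 1.99

1.99 bits


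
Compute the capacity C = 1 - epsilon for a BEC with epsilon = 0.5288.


C = 1 - epsilon = 1 - 0.5288 = 0.4712

0.4712 bits


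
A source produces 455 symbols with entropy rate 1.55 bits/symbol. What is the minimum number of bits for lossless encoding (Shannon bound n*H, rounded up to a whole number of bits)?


Minimum bits >= n * H = 455 * 1.55 = 705.25, rounded up to a whole number of bits = 706

706 bits


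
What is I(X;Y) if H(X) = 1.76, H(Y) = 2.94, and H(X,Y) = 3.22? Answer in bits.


I(X;Y) = H(X) + H(Y) - H(X,Y) = 1.76 + 2.94 - 3.22 = 1.48

1.48 bits


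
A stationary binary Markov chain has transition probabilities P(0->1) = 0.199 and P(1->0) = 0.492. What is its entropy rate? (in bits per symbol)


Stationary distribution: pi_0 = p10/(p01+p10) = 0.712, pi_1 = 0.288. Entropy rate H' = pi_0*H(p01) + pi_1*H(p10) = 0.712*0.7199 + 0.288*0.9998 = 0.8005

0.8005 bits/symbol


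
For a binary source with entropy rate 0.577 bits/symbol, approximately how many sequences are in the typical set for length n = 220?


log2|A_typical| = nH = 220 * 0.577 = 126.94, so |A_typical| ~ 2^126.94 = 1.632e+38

1.632e+38


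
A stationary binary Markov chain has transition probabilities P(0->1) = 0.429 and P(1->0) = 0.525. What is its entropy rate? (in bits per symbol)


Stationary distribution: pi_0 = p10/(p01+p10) = 0.5503, pi_1 = 0.4497. Entropy rate H' = pi_0*H(p01) + pi_1*H(p10) = 0.5503*0.9854 + 0.4497*0.9982 = 0.9912

0.9912 bits/symbol


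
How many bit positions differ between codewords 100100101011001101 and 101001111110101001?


Count differing positions: . . ^ ^ . ^ . ^ . ^ . ^ ^ . . ^ . . = 8 differences

8


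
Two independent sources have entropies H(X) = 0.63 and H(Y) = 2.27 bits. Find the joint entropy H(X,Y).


For independent variables, H(X,Y) = H(X) + H(Y) = 0.63 + 2.27 = 2.9

2.9 bits


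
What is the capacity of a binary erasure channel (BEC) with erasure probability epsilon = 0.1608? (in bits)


C = 1 - epsilon = 1 - 0.1608 = 0.8392

0.8392 bits


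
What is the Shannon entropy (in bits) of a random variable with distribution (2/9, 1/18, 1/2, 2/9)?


H = -sum(p_i * log2(p_i)). Terms: -(2/9)*log2(2/9) = 0.482206; -(1/18)*log2(1/18) = 0.231663; -(1/2)*log2(1/2) = 0.500000; -(2/9)*log2(2/9) = 0.482206. H = 0.482206 + 0.231663 + 0.500000 + 0.482206 = 1.6961

1.6961 bits


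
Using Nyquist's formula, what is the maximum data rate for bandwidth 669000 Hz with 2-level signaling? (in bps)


Rate = 2 * B * log2(M) = 2 * 669000 * 1.0 = 1338000.0

1338000.0 bps


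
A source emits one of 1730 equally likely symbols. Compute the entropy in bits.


H = log2(n) = log2(1730) = 10.7566

10.7566 bits


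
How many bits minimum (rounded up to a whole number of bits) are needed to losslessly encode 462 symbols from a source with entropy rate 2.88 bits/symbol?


Minimum bits >= n * H = 462 * 2.88 = 1330.56, rounded up to a whole number of bits = 1331

1331 bits


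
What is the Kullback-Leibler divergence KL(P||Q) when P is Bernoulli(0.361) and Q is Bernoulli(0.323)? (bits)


KL = p*log2(p/q) + (1-p)*log2((1-p)/(1-q)) = 0.361*log2(0.361/0.323) + 0.639*log2(0.639/0.677) = 0.0047

0.0047 bits


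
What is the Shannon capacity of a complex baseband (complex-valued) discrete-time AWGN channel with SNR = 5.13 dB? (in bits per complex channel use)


SNR_linear = 10^(5.13/10) = 3.2584; C = log2(1 + SNR_linear) = log2(1 + 3.2584) = 2.0903

2.0903 bits/channel use


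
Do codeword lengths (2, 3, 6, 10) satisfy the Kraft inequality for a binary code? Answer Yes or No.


Kraft sum = sum(2^(-l_i)) = 0.3916, need <= 1. Result: satisfied (a binary prefix-free code with these lengths exists)

Yes


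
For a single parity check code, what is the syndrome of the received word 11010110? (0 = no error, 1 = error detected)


Syndrome = XOR of all bits = 1 XOR 1 XOR 0 XOR 1 XOR 0 XOR 1 XOR 1 XOR 0 = 1

1


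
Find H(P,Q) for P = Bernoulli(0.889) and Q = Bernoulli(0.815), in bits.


H(P,Q) = -p*log2(q) - (1-p)*log2(1-q). -0.889*log2(0.815) = 0.262369; -0.111*log2(0.185) = 0.270219. H(P,Q) = 0.262369 + 0.270219 = 0.5326

0.5326 bits


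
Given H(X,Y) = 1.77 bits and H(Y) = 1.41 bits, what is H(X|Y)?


H(X|Y) = H(X,Y) - H(Y) = 1.77 - 1.41 = 0.36

0.36 bits


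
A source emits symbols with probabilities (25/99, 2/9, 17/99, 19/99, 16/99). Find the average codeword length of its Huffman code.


Huffman construction (repeatedly merge the two least-probable nodes; each merge adds 1 bit to every symbol beneath it): 16/99 + 17/99 = 1/3; 19/99 + 2/9 = 41/99; 25/99 + 1/3 = 58/99; 41/99 + 58/99 = 1. Resulting codeword lengths (in the order the probabilities were given): (2, 2, 3, 2, 3). L_avg = sum(p_i * l_i) = 25/99*2 + 2/9*2 + 17/99*3 + 19/99*2 + 16/99*3 = 7/3 = 2.3333

2.3333 bits


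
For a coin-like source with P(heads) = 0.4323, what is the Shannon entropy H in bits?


H = -p*log2(p) - (1-p)*log2(1-p). -0.4323*log2(0.4323) = 0.523038; -0.5677*log2(0.5677) = 0.463697. H = 0.523038 + 0.463697 = 0.9867

0.9867 bits


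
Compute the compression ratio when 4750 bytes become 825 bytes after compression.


Ratio = original / compressed = 4750 / 825 = 5.7576

5.7576


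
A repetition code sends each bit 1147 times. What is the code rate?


Rate = k/n = 1/1147

1/1147


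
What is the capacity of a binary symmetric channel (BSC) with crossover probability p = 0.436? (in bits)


H(p) = -p*log2(p) - (1-p)*log2(1-p) = -0.436*log2(0.436) - 0.564*log2(0.564) = 0.522154 + 0.465995 = 0.9881. C = 1 - H(p) = 1 - 0.9881 = 0.0119

0.0119 bits


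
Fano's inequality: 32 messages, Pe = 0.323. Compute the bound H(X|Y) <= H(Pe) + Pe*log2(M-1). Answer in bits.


H(Pe) = -Pe*log2(Pe) - (1-Pe)*log2(1-Pe) = -0.323*log2(0.323) - 0.677*log2(0.677) = 0.526617 + 0.380997 = 0.9076. Pe*log2(M-1) = 0.323*log2(31) = 1.600205. Bound = H(Pe) + Pe*log2(M-1) = 0.526617 + 0.380997 + 1.600205 = 2.5078

2.5078 bits


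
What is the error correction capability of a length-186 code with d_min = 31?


Correction capability = floor((d-1)/2) = floor((31-1)/2) = 15

15 errors


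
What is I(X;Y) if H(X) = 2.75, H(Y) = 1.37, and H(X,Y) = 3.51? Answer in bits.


I(X;Y) = H(X) + H(Y) - H(X,Y) = 2.75 + 1.37 - 3.51 = 0.61

0.61 bits


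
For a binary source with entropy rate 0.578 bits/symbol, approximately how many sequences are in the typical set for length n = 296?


log2|A_typical| = nH = 296 * 0.578 = 171.088, so |A_typical| ~ 2^171.088 = 3.181e+51

3.181e+51


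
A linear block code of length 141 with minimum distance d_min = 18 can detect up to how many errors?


Detection capability = d_min - 1 = 18 - 1 = 17

17 errors


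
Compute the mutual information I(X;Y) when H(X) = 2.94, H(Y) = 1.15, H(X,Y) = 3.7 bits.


I(X;Y) = H(X) + H(Y) - H(X,Y) = 2.94 + 1.15 - 3.7 = 0.39

0.39 bits


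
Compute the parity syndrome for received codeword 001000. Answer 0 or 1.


Syndrome = XOR of all bits = 0 XOR 0 XOR 1 XOR 0 XOR 0 XOR 0 = 1

1


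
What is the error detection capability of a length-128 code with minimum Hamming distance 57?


Detection capability = d_min - 1 = 57 - 1 = 56

56 errors


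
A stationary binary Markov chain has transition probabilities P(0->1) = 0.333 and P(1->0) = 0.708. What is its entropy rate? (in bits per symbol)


Stationary distribution: pi_0 = p10/(p01+p10) = 0.6801, pi_1 = 0.3199. Entropy rate H' = pi_0*H(p01) + pi_1*H(p10) = 0.6801*0.918 + 0.3199*0.8713 = 0.903

0.903 bits/symbol


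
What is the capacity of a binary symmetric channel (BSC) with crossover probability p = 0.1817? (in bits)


H(p) = -p*log2(p) - (1-p)*log2(1-p) = -0.1817*log2(0.1817) - 0.8183*log2(0.8183) = 0.447049 + 0.236733 = 0.6838. C = 1 - H(p) = 1 - 0.6838 = 0.3162

0.3162 bits


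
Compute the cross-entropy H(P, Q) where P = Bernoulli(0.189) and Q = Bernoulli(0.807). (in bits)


H(P,Q) = -p*log2(q) - (1-p)*log2(1-q). -0.189*log2(0.807) = 0.058469; -0.811*log2(0.193) = 1.924768. H(P,Q) = 0.058469 + 1.924768 = 1.9832

1.9832 bits


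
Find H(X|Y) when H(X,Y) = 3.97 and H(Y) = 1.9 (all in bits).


H(X|Y) = H(X,Y) - H(Y) = 3.97 - 1.9 = 2.07

2.07 bits


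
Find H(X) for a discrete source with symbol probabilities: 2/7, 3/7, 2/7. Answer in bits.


H = -sum(p_i * log2(p_i)). Terms: -(2/7)*log2(2/7) = 0.516387; -(3/7)*log2(3/7) = 0.523882; -(2/7)*log2(2/7) = 0.516387. H = 0.516387 + 0.523882 + 0.516387 = 1.5567

1.5567 bits


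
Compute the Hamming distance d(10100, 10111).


Count differing positions: . . . ^ ^ = 2 differences

2


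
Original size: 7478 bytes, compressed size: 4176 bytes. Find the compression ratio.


Ratio = original / compressed = 7478 / 4176 = 1.7907

1.7907


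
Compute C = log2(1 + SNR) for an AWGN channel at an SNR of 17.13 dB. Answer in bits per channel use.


SNR_linear = 10^(17.13/10) = 51.6416; C = log2(1 + SNR_linear) = log2(1 + 51.6416) = 5.7181

5.7181 bits/channel use


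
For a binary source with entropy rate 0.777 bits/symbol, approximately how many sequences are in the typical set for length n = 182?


log2|A_typical| = nH = 182 * 0.777 = 141.414, so |A_typical| ~ 2^141.414 = 3.714e+42

3.714e+42


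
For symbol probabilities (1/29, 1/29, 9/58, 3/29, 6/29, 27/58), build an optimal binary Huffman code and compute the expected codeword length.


Huffman construction (repeatedly merge the two least-probable nodes; each merge adds 1 bit to every symbol beneath it): 1/29 + 1/29 = 2/29; 2/29 + 3/29 = 5/29; 9/58 + 5/29 = 19/58; 6/29 + 19/58 = 31/58; 27/58 + 31/58 = 1. Resulting codeword lengths (in the order the probabilities were given): (5, 5, 3, 4, 2, 1). L_avg = sum(p_i * l_i) = 1/29*5 + 1/29*5 + 9/58*3 + 3/29*4 + 6/29*2 + 27/58*1 = 61/29 = 2.1034

2.1034 bits


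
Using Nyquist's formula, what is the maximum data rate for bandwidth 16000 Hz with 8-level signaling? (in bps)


Rate = 2 * B * log2(M) = 2 * 16000 * 3.0 = 96000.0

96000.0 bps


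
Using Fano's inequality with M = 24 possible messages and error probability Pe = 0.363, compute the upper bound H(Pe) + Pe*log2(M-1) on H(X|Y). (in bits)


H(Pe) = -Pe*log2(Pe) - (1-Pe)*log2(1-Pe) = -0.363*log2(0.363) - 0.637*log2(0.637) = 0.530691 + 0.414454 = 0.9451. Pe*log2(M-1) = 0.363*log2(23) = 1.642053. Bound = H(Pe) + Pe*log2(M-1) = 0.530691 + 0.414454 + 1.642053 = 2.5872

2.5872 bits


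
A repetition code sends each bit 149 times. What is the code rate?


Rate = k/n = 1/149

1/149


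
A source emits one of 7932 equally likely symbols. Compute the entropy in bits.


H = log2(n) = log2(7932) = 12.9535

12.9535 bits


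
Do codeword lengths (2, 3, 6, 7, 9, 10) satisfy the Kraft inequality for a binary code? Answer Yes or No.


Kraft sum = sum(2^(-l_i)) = 0.4014, need <= 1. Result: satisfied (a binary prefix-free code with these lengths exists)

Yes


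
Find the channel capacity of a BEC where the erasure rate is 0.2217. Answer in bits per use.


C = 1 - epsilon = 1 - 0.2217 = 0.7783

0.7783 bits


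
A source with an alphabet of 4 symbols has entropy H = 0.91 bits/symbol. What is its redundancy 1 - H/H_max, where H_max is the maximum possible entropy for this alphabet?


H_max = log2(K) = log2(4) = 2.0 bits/symbol. Redundancy = 1 - H/H_max = 1 - 0.91/2.0 = 1 - 0.455 = 0.545

0.545


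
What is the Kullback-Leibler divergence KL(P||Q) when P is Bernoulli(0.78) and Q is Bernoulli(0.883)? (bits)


KL = p*log2(p/q) + (1-p)*log2((1-p)/(1-q)) = 0.78*log2(0.78/0.883) + 0.22*log2(0.22/0.117) = 0.0608

0.0608 bits


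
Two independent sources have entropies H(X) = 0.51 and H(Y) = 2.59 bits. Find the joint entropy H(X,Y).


For independent variables, H(X,Y) = H(X) + H(Y) = 0.51 + 2.59 = 3.1

3.1 bits


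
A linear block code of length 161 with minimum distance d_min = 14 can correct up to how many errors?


Correction capability = floor((d-1)/2) = floor((14-1)/2) = 6

6 errors


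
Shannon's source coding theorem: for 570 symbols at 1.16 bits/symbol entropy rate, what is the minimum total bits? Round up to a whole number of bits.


Minimum bits >= n * H = 570 * 1.16 = 661.2, rounded up to a whole number of bits = 662

662 bits


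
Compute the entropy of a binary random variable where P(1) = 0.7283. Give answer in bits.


H = -p*log2(p) - (1-p)*log2(1-p). -0.7283*log2(0.7283) = 0.333121; -0.2717*log2(0.2717) = 0.510773. H = 0.333121 + 0.510773 = 0.8439

0.8439 bits


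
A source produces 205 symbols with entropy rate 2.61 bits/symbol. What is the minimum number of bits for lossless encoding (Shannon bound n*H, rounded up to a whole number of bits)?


Minimum bits >= n * H = 205 * 2.61 = 535.05, rounded up to a whole number of bits = 536

536 bits


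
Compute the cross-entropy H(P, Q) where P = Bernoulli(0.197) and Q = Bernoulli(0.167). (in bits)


H(P,Q) = -p*log2(q) - (1-p)*log2(1-q). -0.197*log2(0.167) = 0.508670; -0.803*log2(0.833) = 0.211680. H(P,Q) = 0.508670 + 0.211680 = 0.7203

0.7203 bits


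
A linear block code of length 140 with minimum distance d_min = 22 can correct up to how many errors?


Correction capability = floor((d-1)/2) = floor((22-1)/2) = 10

10 errors


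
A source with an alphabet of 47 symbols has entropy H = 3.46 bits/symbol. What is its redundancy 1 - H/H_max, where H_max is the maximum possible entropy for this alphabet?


H_max = log2(K) = log2(47) = 5.5546 bits/symbol. Redundancy = 1 - H/H_max = 1 - 3.46/5.5546 = 1 - 0.6229 = 0.3771

0.3771


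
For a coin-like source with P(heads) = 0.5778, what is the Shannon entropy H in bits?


H = -p*log2(p) - (1-p)*log2(1-p). -0.5778*log2(0.5778) = 0.457247; -0.4222*log2(0.4222) = 0.525217. H = 0.457247 + 0.525217 = 0.9825

0.9825 bits


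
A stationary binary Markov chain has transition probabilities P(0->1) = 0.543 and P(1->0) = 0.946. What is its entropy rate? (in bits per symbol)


Stationary distribution: pi_0 = p10/(p01+p10) = 0.6353, pi_1 = 0.3647. Entropy rate H' = pi_0*H(p01) + pi_1*H(p10) = 0.6353*0.9947 + 0.3647*0.3032 = 0.7425

0.7425 bits/symbol


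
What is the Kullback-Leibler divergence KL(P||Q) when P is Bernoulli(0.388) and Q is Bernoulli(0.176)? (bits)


KL = p*log2(p/q) + (1-p)*log2((1-p)/(1-q)) = 0.388*log2(0.388/0.176) + 0.612*log2(0.612/0.824) = 0.1799

0.1799 bits


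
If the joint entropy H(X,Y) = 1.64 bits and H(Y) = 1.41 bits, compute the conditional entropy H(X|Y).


H(X|Y) = H(X,Y) - H(Y) = 1.64 - 1.41 = 0.23

0.23 bits


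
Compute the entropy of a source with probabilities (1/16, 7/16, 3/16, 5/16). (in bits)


H = -sum(p_i * log2(p_i)). Terms: -(1/16)*log2(1/16) = 0.250000; -(7/16)*log2(7/16) = 0.521782; -(3/16)*log2(3/16) = 0.452820; -(5/16)*log2(5/16) = 0.524397. H = 0.250000 + 0.521782 + 0.452820 + 0.524397 = 1.749

1.749 bits


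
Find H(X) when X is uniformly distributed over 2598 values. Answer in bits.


H = log2(n) = log2(2598) = 11.3432

11.3432 bits


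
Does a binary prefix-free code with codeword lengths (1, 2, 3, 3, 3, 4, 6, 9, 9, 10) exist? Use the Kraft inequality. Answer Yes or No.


Kraft sum = sum(2^(-l_i)) = 1.208, need <= 1. Result: violated (a binary prefix-free code with these lengths cannot exist)

No


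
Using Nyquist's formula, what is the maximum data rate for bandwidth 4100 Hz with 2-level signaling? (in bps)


Rate = 2 * B * log2(M) = 2 * 4100 * 1.0 = 8200.0

8200.0 bps


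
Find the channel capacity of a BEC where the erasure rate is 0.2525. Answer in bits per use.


C = 1 - epsilon = 1 - 0.2525 = 0.7475

0.7475 bits


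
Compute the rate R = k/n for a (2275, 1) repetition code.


Rate = k/n = 1/2275

1/2275


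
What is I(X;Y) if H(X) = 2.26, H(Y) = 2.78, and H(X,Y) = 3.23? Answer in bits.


I(X;Y) = H(X) + H(Y) - H(X,Y) = 2.26 + 2.78 - 3.23 = 1.81

1.81 bits


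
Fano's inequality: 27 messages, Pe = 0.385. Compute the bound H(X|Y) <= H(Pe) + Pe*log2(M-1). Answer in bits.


H(Pe) = -Pe*log2(Pe) - (1-Pe)*log2(1-Pe) = -0.385*log2(0.385) - 0.615*log2(0.615) = 0.530172 + 0.431325 = 0.9615. Pe*log2(M-1) = 0.385*log2(26) = 1.809669. Bound = H(Pe) + Pe*log2(M-1) = 0.530172 + 0.431325 + 1.809669 = 2.7712

2.7712 bits


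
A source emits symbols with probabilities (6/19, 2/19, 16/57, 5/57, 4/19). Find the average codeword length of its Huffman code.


Huffman construction (repeatedly merge the two least-probable nodes; each merge adds 1 bit to every symbol beneath it): 5/57 + 2/19 = 11/57; 11/57 + 4/19 = 23/57; 16/57 + 6/19 = 34/57; 23/57 + 34/57 = 1. Resulting codeword lengths (in the order the probabilities were given): (2, 3, 2, 3, 2). L_avg = sum(p_i * l_i) = 6/19*2 + 2/19*3 + 16/57*2 + 5/57*3 + 4/19*2 = 125/57 = 2.193

2.193 bits


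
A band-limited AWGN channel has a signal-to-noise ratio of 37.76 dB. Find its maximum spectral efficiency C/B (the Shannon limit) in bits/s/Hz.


SNR_linear = 10^(37.76/10) = 5970.3529; C/B = log2(1 + SNR_linear) = log2(1 + 5970.3529) = 12.5438

12.5438 bits/s/Hz


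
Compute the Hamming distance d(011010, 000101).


Count differing positions: . ^ ^ ^ ^ ^ = 5 differences

5


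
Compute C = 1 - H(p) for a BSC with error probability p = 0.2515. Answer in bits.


H(p) = -p*log2(p) - (1-p)*log2(1-p) = -0.2515*log2(0.2515) - 0.7485*log2(0.7485) = 0.500829 + 0.312817 = 0.8136. C = 1 - H(p) = 1 - 0.8136 = 0.1864

0.1864 bits


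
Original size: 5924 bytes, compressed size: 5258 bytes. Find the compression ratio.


Ratio = original / compressed = 5924 / 5258 = 1.1267

1.1267


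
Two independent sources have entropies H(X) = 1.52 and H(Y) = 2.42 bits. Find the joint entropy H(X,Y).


For independent variables, H(X,Y) = H(X) + H(Y) = 1.52 + 2.42 = 3.94

3.94 bits


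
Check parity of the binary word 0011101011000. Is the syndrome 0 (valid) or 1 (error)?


Syndrome = XOR of all bits = 0 XOR 0 XOR 1 XOR 1 XOR 1 XOR 0 XOR 1 XOR 0 XOR 1 XOR 1 XOR 0 XOR 0 XOR 0 = 0

0


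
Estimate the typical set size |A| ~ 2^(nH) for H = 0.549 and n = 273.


log2|A_typical| = nH = 273 * 0.549 = 149.877, so |A_typical| ~ 2^149.877 = 1.311e+45

1.311e+45


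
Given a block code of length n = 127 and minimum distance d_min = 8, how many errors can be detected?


Detection capability = d_min - 1 = 8 - 1 = 7

7 errors


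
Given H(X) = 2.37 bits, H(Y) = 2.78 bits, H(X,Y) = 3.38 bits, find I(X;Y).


I(X;Y) = H(X) + H(Y) - H(X,Y) = 2.37 + 2.78 - 3.38 = 1.77

1.77 bits


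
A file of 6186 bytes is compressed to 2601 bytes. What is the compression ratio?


Ratio = original / compressed = 6186 / 2601 = 2.3783

2.3783


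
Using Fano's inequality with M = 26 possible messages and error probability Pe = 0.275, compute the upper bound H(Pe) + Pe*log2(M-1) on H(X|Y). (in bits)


H(Pe) = -Pe*log2(Pe) - (1-Pe)*log2(1-Pe) = -0.275*log2(0.275) - 0.725*log2(0.725) = 0.512187 + 0.336362 = 0.8485. Pe*log2(M-1) = 0.275*log2(25) = 1.277060. Bound = H(Pe) + Pe*log2(M-1) = 0.512187 + 0.336362 + 1.277060 = 2.1256

2.1256 bits


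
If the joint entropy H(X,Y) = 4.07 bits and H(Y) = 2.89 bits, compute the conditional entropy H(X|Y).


H(X|Y) = H(X,Y) - H(Y) = 4.07 - 2.89 = 1.18

1.18 bits


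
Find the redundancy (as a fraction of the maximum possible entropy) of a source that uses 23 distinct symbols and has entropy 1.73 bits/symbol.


H_max = log2(K) = log2(23) = 4.5236 bits/symbol. Redundancy = 1 - H/H_max = 1 - 1.73/4.5236 = 1 - 0.3824 = 0.6176

0.6176


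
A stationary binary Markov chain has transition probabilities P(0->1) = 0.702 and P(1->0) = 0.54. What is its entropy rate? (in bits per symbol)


Stationary distribution: pi_0 = p10/(p01+p10) = 0.4348, pi_1 = 0.5652. Entropy rate H' = pi_0*H(p01) + pi_1*H(p10) = 0.4348*0.8788 + 0.5652*0.9954 = 0.9447

0.9447 bits/symbol


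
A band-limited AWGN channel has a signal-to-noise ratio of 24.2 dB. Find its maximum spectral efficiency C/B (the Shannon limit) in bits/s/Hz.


SNR_linear = 10^(24.2/10) = 263.0268; C/B = log2(1 + SNR_linear) = log2(1 + 263.0268) = 8.0445

8.0445 bits/s/Hz


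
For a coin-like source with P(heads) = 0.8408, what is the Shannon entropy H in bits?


H = -p*log2(p) - (1-p)*log2(1-p). -0.8408*log2(0.8408) = 0.210339; -0.1592*log2(0.1592) = 0.422053. H = 0.210339 + 0.422053 = 0.6324

0.6324 bits


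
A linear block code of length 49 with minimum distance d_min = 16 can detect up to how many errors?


Detection capability = d_min - 1 = 16 - 1 = 15

15 errors


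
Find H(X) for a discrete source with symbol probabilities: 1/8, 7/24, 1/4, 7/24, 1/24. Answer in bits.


H = -sum(p_i * log2(p_i)). Terms: -(1/8)*log2(1/8) = 0.375000; -(7/24)*log2(7/24) = 0.518469; -(1/4)*log2(1/4) = 0.500000; -(7/24)*log2(7/24) = 0.518469; -(1/24)*log2(1/24) = 0.191040. H = 0.375000 + 0.518469 + 0.500000 + 0.518469 + 0.191040 = 2.103

2.103 bits


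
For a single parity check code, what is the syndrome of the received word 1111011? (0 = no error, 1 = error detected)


Syndrome = XOR of all bits = 1 XOR 1 XOR 1 XOR 1 XOR 0 XOR 1 XOR 1 = 0

0


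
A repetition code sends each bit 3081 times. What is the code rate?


Rate = k/n = 1/3081

1/3081


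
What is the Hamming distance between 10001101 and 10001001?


Count differing positions: . . . . . ^ . . = 1 differences

1


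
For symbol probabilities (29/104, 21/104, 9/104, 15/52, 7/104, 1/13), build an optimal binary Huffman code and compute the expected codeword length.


Huffman construction (repeatedly merge the two least-probable nodes; each merge adds 1 bit to every symbol beneath it): 7/104 + 1/13 = 15/104; 9/104 + 15/104 = 3/13; 21/104 + 3/13 = 45/104; 29/104 + 15/52 = 59/104; 45/104 + 59/104 = 1. Resulting codeword lengths (in the order the probabilities were given): (2, 2, 3, 2, 4, 4). L_avg = sum(p_i * l_i) = 29/104*2 + 21/104*2 + 9/104*3 + 15/52*2 + 7/104*4 + 1/13*4 = 19/8 = 2.375

2.375 bits


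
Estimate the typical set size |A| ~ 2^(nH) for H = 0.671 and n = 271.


log2|A_typical| = nH = 271 * 0.671 = 181.841, so |A_typical| ~ 2^181.841 = 5.490e+54

5.490e+54


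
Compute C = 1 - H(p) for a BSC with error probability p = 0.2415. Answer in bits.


H(p) = -p*log2(p) - (1-p)*log2(1-p) = -0.2415*log2(0.2415) - 0.7585*log2(0.7585) = 0.495052 + 0.302474 = 0.7975. C = 1 - H(p) = 1 - 0.7975 = 0.2025

0.2025 bits


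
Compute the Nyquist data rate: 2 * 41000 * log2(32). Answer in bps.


Rate = 2 * B * log2(M) = 2 * 41000 * 5.0 = 410000.0

410000.0 bps


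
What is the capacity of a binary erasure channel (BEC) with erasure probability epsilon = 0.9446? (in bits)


C = 1 - epsilon = 1 - 0.9446 = 0.0554

0.0554 bits


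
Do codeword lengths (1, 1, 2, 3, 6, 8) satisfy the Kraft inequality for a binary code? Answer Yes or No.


Kraft sum = sum(2^(-l_i)) = 1.3945, need <= 1. Result: violated (a binary prefix-free code with these lengths cannot exist)

No


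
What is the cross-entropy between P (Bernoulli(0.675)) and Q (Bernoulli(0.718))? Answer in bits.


H(P,Q) = -p*log2(q) - (1-p)*log2(1-q). -0.675*log2(0.718) = 0.322612; -0.325*log2(0.282) = 0.593526. H(P,Q) = 0.322612 + 0.593526 = 0.9161

0.9161 bits


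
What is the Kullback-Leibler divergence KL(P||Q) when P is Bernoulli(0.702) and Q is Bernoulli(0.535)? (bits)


KL = p*log2(p/q) + (1-p)*log2((1-p)/(1-q)) = 0.702*log2(0.702/0.535) + 0.298*log2(0.298/0.465) = 0.0838

0.0838 bits


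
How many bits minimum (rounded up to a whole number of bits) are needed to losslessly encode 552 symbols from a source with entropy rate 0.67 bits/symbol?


Minimum bits >= n * H = 552 * 0.67 = 369.84, rounded up to a whole number of bits = 370

370 bits


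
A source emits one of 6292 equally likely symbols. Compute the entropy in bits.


H = log2(n) = log2(6292) = 12.6193

12.6193 bits


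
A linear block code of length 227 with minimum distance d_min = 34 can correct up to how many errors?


Correction capability = floor((d-1)/2) = floor((34-1)/2) = 16

16 errors


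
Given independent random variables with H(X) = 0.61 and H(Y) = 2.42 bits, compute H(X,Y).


For independent variables, H(X,Y) = H(X) + H(Y) = 0.61 + 2.42 = 3.03

3.03 bits


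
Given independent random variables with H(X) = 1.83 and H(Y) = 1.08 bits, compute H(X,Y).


For independent variables, H(X,Y) = H(X) + H(Y) = 1.83 + 1.08 = 2.91

2.91 bits


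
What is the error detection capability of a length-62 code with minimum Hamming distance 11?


Detection capability = d_min - 1 = 11 - 1 = 10

10 errors


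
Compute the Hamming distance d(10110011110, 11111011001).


Count differing positions: . ^ . . ^ . . . ^ ^ ^ = 5 differences

5


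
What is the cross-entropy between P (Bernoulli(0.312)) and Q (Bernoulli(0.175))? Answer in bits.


H(P,Q) = -p*log2(q) - (1-p)*log2(1-q). -0.312*log2(0.175) = 0.784547; -0.688*log2(0.825) = 0.190943. H(P,Q) = 0.784547 + 0.190943 = 0.9755

0.9755 bits


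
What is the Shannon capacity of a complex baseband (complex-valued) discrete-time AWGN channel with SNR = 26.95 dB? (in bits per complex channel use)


SNR_linear = 10^(26.95/10) = 495.4502; C = log2(1 + SNR_linear) = log2(1 + 495.4502) = 8.9555

8.9555 bits/channel use


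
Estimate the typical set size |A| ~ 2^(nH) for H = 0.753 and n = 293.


log2|A_typical| = nH = 293 * 0.753 = 220.629, so |A_typical| ~ 2^220.629 = 2.606e+66

2.606e+66


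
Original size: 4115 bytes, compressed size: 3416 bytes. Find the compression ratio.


Ratio = original / compressed = 4115 / 3416 = 1.2046

1.2046


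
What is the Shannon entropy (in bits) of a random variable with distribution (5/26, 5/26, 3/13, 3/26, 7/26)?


H = -sum(p_i * log2(p_i)). Terms: -(5/26)*log2(5/26) = 0.457406; -(5/26)*log2(5/26) = 0.457406; -(3/13)*log2(3/13) = 0.488187; -(3/26)*log2(3/26) = 0.359478; -(7/26)*log2(7/26) = 0.509677. H = 0.457406 + 0.457406 + 0.488187 + 0.359478 + 0.509677 = 2.2722

2.2722 bits


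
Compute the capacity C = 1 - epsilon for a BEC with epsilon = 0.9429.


C = 1 - epsilon = 1 - 0.9429 = 0.0571

0.0571 bits


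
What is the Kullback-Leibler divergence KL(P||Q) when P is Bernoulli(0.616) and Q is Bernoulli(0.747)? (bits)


KL = p*log2(p/q) + (1-p)*log2((1-p)/(1-q)) = 0.616*log2(0.616/0.747) + 0.384*log2(0.384/0.253) = 0.0598

0.0598 bits


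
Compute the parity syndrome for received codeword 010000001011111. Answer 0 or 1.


Syndrome = XOR of all bits = 0 XOR 1 XOR 0 XOR 0 XOR 0 XOR 0 XOR 0 XOR 0 XOR 1 XOR 0 XOR 1 XOR 1 XOR 1 XOR 1 XOR 1 = 1

1


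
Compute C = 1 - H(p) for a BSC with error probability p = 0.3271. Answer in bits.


H(p) = -p*log2(p) - (1-p)*log2(1-p) = -0.3271*log2(0.3271) - 0.6729*log2(0.6729) = 0.527349 + 0.384587 = 0.9119. C = 1 - H(p) = 1 - 0.9119 = 0.0881

0.0881 bits


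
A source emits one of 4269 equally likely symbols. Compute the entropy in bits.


H = log2(n) = log2(4269) = 12.0597

12.0597 bits


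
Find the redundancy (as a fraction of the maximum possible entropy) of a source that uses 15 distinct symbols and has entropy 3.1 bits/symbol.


H_max = log2(K) = log2(15) = 3.9069 bits/symbol. Redundancy = 1 - H/H_max = 1 - 3.1/3.9069 = 1 - 0.7935 = 0.2065

0.2065


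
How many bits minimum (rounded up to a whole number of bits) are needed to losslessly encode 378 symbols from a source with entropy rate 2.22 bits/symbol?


Minimum bits >= n * H = 378 * 2.22 = 839.16, rounded up to a whole number of bits = 840

840 bits


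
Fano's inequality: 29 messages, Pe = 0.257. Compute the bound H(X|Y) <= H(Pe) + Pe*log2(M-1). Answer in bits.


H(Pe) = -Pe*log2(Pe) - (1-Pe)*log2(1-Pe) = -0.257*log2(0.257) - 0.743*log2(0.743) = 0.503761 + 0.318424 = 0.8222. Pe*log2(M-1) = 0.257*log2(28) = 1.235490. Bound = H(Pe) + Pe*log2(M-1) = 0.503761 + 0.318424 + 1.235490 = 2.0577

2.0577 bits


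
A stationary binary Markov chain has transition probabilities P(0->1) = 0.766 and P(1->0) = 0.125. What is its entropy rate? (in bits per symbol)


Stationary distribution: pi_0 = p10/(p01+p10) = 0.1403, pi_1 = 0.8597. Entropy rate H' = pi_0*H(p01) + pi_1*H(p10) = 0.1403*0.7849 + 0.8597*0.5436 = 0.5774

0.5774 bits/symbol


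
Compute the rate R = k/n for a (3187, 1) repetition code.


Rate = k/n = 1/3187

1/3187


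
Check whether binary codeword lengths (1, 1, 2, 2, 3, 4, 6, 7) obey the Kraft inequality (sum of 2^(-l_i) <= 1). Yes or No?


Kraft sum = sum(2^(-l_i)) = 1.7109, need <= 1. Result: violated (a binary prefix-free code with these lengths cannot exist)

No


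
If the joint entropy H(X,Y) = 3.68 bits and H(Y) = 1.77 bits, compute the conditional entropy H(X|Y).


H(X|Y) = H(X,Y) - H(Y) = 3.68 - 1.77 = 1.91

1.91 bits


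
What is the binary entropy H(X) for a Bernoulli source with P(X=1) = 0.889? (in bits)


H = -p*log2(p) - (1-p)*log2(1-p). -0.889*log2(0.889) = 0.150903; -0.111*log2(0.111) = 0.352022. H = 0.150903 + 0.352022 = 0.5029

0.5029 bits


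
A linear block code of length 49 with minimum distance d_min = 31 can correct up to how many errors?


Correction capability = floor((d-1)/2) = floor((31-1)/2) = 15

15 errors


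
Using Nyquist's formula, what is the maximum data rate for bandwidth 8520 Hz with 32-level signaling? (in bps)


Rate = 2 * B * log2(M) = 2 * 8520 * 5.0 = 85200.0

85200.0 bps


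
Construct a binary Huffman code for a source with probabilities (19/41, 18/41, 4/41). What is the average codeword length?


Huffman construction (repeatedly merge the two least-probable nodes; each merge adds 1 bit to every symbol beneath it): 4/41 + 18/41 = 22/41; 19/41 + 22/41 = 1. Resulting codeword lengths (in the order the probabilities were given): (1, 2, 2). L_avg = sum(p_i * l_i) = 19/41*1 + 18/41*2 + 4/41*2 = 63/41 = 1.5366

1.5366 bits


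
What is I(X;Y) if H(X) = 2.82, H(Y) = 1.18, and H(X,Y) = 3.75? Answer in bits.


I(X;Y) = H(X) + H(Y) - H(X,Y) = 2.82 + 1.18 - 3.75 = 0.25

0.25 bits


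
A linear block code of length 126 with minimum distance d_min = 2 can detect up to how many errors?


Detection capability = d_min - 1 = 2 - 1 = 1

1 errors


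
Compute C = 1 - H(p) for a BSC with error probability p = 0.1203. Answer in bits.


H(p) = -p*log2(p) - (1-p)*log2(1-p) = -0.1203*log2(0.1203) - 0.8797*log2(0.8797) = 0.367552 + 0.162671 = 0.5302. C = 1 - H(p) = 1 - 0.5302 = 0.4698

0.4698 bits


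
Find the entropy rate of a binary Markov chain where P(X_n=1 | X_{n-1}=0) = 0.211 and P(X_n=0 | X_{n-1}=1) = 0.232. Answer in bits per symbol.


Stationary distribution: pi_0 = p10/(p01+p10) = 0.5237, pi_1 = 0.4763. Entropy rate H' = pi_0*H(p01) + pi_1*H(p10) = 0.5237*0.7434 + 0.4763*0.7815 = 0.7615

0.7615 bits/symbol


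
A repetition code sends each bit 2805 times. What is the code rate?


Rate = k/n = 1/2805

1/2805


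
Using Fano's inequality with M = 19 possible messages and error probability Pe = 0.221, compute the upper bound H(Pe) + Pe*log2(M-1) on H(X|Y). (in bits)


H(Pe) = -Pe*log2(Pe) - (1-Pe)*log2(1-Pe) = -0.221*log2(0.221) - 0.779*log2(0.779) = 0.481312 + 0.280677 = 0.762. Pe*log2(M-1) = 0.221*log2(18) = 0.921553. Bound = H(Pe) + Pe*log2(M-1) = 0.481312 + 0.280677 + 0.921553 = 1.6835

1.6835 bits


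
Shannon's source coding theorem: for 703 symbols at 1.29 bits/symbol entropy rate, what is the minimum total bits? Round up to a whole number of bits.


Minimum bits >= n * H = 703 * 1.29 = 906.87, rounded up to a whole number of bits = 907

907 bits


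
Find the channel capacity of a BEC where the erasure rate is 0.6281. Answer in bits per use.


C = 1 - epsilon = 1 - 0.6281 = 0.3719

0.3719 bits


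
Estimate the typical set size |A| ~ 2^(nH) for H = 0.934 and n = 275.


log2|A_typical| = nH = 275 * 0.934 = 256.85, so |A_typical| ~ 2^256.85 = 2.087e+77

2.087e+77


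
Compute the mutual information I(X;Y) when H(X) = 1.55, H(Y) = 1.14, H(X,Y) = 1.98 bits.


I(X;Y) = H(X) + H(Y) - H(X,Y) = 1.55 + 1.14 - 1.98 = 0.71

0.71 bits


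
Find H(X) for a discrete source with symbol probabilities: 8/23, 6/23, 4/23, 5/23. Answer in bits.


H = -sum(p_i * log2(p_i)). Terms: -(8/23)*log2(8/23) = 0.529935; -(6/23)*log2(6/23) = 0.505722; -(4/23)*log2(4/23) = 0.438880; -(5/23)*log2(5/23) = 0.478616. H = 0.529935 + 0.505722 + 0.438880 + 0.478616 = 1.9532

1.9532 bits


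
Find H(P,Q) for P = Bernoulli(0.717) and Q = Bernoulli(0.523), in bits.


H(P,Q) = -p*log2(q) - (1-p)*log2(1-q). -0.717*log2(0.523) = 0.670479; -0.283*log2(0.477) = 0.302227. H(P,Q) = 0.670479 + 0.302227 = 0.9727

0.9727 bits


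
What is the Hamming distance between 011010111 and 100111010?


Count differing positions: ^ ^ ^ ^ . ^ ^ . ^ = 7 differences

7


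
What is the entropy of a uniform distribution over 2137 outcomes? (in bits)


H = log2(n) = log2(2137) = 11.0614

11.0614 bits


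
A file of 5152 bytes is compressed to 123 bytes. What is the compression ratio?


Ratio = original / compressed = 5152 / 123 = 41.8862

41.8862


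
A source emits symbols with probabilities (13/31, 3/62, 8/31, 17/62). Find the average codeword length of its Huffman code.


Huffman construction (repeatedly merge the two least-probable nodes; each merge adds 1 bit to every symbol beneath it): 3/62 + 8/31 = 19/62; 17/62 + 19/62 = 18/31; 13/31 + 18/31 = 1. Resulting codeword lengths (in the order the probabilities were given): (1, 3, 3, 2). L_avg = sum(p_i * l_i) = 13/31*1 + 3/62*3 + 8/31*3 + 17/62*2 = 117/62 = 1.8871

1.8871 bits


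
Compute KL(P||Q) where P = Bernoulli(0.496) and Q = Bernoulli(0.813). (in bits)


KL = p*log2(p/q) + (1-p)*log2((1-p)/(1-q)) = 0.496*log2(0.496/0.813) + 0.504*log2(0.504/0.187) = 0.3673

0.3673 bits


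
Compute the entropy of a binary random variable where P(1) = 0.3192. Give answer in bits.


H = -p*log2(p) - (1-p)*log2(1-p). -0.3192*log2(0.3192) = 0.525872; -0.6808*log2(0.6808) = 0.377638. H = 0.525872 + 0.377638 = 0.9035

0.9035 bits


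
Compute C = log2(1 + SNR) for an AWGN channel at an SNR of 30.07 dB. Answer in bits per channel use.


SNR_linear = 10^(30.07/10) = 1016.2487; C = log2(1 + SNR_linear) = log2(1 + 1016.2487) = 9.9905

9.9905 bits/channel use


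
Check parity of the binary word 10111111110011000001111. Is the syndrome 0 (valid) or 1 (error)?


Syndrome = XOR of all bits = 1 XOR 0 XOR 1 XOR 1 XOR 1 XOR 1 XOR 1 XOR 1 XOR 1 XOR 1 XOR 0 XOR 0 XOR 1 XOR 1 XOR 0 XOR 0 XOR 0 XOR 0 XOR 0 XOR 1 XOR 1 XOR 1 XOR 1 = 1

1


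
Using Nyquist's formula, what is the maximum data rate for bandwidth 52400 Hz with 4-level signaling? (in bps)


Rate = 2 * B * log2(M) = 2 * 52400 * 2.0 = 209600.0

209600.0 bps


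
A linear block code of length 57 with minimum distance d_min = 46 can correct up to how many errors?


Correction capability = floor((d-1)/2) = floor((46-1)/2) = 22

22 errors


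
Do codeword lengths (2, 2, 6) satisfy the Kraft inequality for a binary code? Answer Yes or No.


Kraft sum = sum(2^(-l_i)) = 0.5156, need <= 1. Result: satisfied (a binary prefix-free code with these lengths exists)

Yes


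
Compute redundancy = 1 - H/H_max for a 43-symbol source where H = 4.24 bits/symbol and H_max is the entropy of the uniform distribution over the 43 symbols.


H_max = log2(K) = log2(43) = 5.4263 bits/symbol. Redundancy = 1 - H/H_max = 1 - 4.24/5.4263 = 1 - 0.7814 = 0.2186

0.2186
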